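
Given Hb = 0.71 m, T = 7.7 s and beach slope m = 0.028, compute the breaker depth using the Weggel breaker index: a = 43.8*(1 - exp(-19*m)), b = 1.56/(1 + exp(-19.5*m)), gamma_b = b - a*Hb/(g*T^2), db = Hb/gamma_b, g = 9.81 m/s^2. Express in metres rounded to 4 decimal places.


a = 43.8 * (1 - exp(-19 * m))
exp(-19 * 0.028) = exp(-0.5320) = 0.587429
a = 43.8 * (1 - 0.587429) = 18.070613
b = 1.56 / (1 + exp(-19.5 * m))
exp(-19.5 * 0.028) = exp(-0.5460) = 0.579262
b = 1.56 / (1 + 0.579262) = 0.987803
Hb / (g * T^2) = 0.71 / (9.81 * 7.7^2) = 0.71 / 581.6349 = 0.00122070
gamma_b = b - a * Hb/(g*T^2) = 0.987803 - 18.070613 * 0.00122070 = 0.965744
db = Hb / gamma_b = 0.71 / 0.965744
db = 0.7352 m

0.7352


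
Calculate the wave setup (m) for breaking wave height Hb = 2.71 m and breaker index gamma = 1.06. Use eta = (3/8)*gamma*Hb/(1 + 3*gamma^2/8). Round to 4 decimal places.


eta = (3/8) * gamma * Hb / (1 + 3*gamma^2/8)
Numerator = (3/8) * 1.06 * 2.71 = 1.077225
Denominator = 1 + 3*1.06^2/8 = 1 + 0.421350 = 1.421350
eta = 1.077225 / 1.421350
eta = 0.7579 m

0.7579


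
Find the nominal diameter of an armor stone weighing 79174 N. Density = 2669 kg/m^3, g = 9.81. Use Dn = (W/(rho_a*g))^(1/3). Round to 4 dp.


V = W / (rho_a * g)
V = 79174 / (2669 * 9.81)
V = 79174 / 26182.89
V = 3.023883 m^3
Dn = V^(1/3) = 3.023883^(1/3)
Dn = 1.4461 m

1.4461


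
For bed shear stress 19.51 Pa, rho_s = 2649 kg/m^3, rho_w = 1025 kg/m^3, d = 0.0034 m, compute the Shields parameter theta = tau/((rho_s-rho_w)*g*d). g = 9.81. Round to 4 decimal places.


theta = tau / ((rho_s - rho_w) * g * d)
rho_s - rho_w = 2649 - 1025 = 1624
Denominator = 1624 * 9.81 * 0.0034 = 54.166896
theta = 19.51 / 54.166896
theta = 0.3602

0.3602


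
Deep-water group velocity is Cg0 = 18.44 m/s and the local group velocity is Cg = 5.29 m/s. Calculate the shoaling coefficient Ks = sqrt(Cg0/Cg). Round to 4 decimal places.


Ks = sqrt(Cg0 / Cg)
Ks = sqrt(18.44 / 5.29)
Ks = sqrt(3.4858)
Ks = 1.8670

1.8670


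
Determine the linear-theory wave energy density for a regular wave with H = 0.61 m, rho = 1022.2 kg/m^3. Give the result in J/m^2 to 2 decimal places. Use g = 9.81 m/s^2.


E = (1/8) * rho * g * H^2
E = (1/8) * 1022.2 * 9.81 * 0.61^2
E = 0.125 * 1022.2 * 9.81 * 0.3721
E = 466.42 J/m^2

466.42


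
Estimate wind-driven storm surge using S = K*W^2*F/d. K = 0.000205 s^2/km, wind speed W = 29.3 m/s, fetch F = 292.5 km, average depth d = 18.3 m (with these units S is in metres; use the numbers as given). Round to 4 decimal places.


S = K * W^2 * F / d
W^2 = 29.3^2 = 858.49
S = 0.000205 * 858.49 * 292.5 / 18.3
Numerator = 0.000205 * 858.49 * 292.5 = 51.477207
S = 51.477207 / 18.3 = 2.8130 m

2.8130


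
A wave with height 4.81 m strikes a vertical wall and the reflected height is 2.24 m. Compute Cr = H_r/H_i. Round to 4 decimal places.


Cr = H_r / H_i
Cr = 2.24 / 4.81
Cr = 0.4657

0.4657


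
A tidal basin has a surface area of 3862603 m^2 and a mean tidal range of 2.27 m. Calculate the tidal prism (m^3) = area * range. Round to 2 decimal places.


Tidal prism = Area * Tidal range
P = 3862603 * 2.27
P = 8768108.81 m^3

8768108.81


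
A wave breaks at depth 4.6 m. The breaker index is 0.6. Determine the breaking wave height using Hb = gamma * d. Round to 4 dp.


Hb = gamma * d
Hb = 0.6 * 4.6
Hb = 2.7600 m

2.7600


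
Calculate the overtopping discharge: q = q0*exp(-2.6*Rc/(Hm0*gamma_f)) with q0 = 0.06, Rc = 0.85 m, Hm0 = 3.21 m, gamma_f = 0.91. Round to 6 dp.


q = q0 * exp(-2.6 * Rc / (Hm0 * gamma_f))
Exponent = -2.6 * 0.85 / (3.21 * 0.91)
= -2.6 * 0.85 / 2.9211
= -0.756564
exp(-0.756564) = 0.469276
q = 0.06 * 0.469276
q = 0.028157 m^3/s/m

0.028157


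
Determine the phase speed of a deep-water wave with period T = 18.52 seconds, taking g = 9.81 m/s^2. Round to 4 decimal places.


We use the deep-water celerity formula:
C = g * T / (2 * pi)
C = 9.81 * 18.52 / (2 * 3.14159...)
C = 181.681200 / 6.283185
C = 28.9155 m/s

28.9155


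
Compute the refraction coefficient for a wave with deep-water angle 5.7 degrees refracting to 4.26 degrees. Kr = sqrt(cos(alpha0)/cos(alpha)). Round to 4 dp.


Kr = sqrt(cos(alpha0) / cos(alpha))
cos(5.7) = 0.995056
cos(4.26) = 0.997237
Kr = sqrt(0.995056 / 0.997237)
Kr = sqrt(0.997812)
Kr = 0.9989

0.9989


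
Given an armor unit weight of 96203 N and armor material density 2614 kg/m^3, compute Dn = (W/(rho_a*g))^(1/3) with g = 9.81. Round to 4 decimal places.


V = W / (rho_a * g)
V = 96203 / (2614 * 9.81)
V = 96203 / 25643.34
V = 3.751578 m^3
Dn = V^(1/3) = 3.751578^(1/3)
Dn = 1.5538 m

1.5538


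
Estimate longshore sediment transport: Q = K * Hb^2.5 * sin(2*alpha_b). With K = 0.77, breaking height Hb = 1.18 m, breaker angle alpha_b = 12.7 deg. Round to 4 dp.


Q = K * Hb^2.5 * sin(2 * alpha_b)
Hb^2.5 = 1.18^2.5 = 1.512534
sin(2 * 12.7) = sin(25.4) = 0.428935
Q = 0.77 * 1.512534 * 0.428935
Q = 0.4996 m^3/s

0.4996


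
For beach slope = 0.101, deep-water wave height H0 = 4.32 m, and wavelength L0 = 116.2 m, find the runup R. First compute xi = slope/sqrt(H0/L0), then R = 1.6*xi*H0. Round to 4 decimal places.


xi = slope / sqrt(H0/L0)
H0/L0 = 4.32/116.2 = 0.037177
sqrt(0.037177) = 0.192814
xi = 0.101 / 0.192814 = 0.523821
R = 1.6 * xi * H0 = 1.6 * 0.523821 * 4.32
R = 3.6206 m

3.6206


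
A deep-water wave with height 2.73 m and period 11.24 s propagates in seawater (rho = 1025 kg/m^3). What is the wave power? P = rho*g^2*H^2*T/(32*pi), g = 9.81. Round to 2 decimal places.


P = rho * g^2 * H^2 * T / (32 * pi)
P = 1025 * 9.81^2 * 2.73^2 * 11.24 / (32 * pi)
P = 1025 * 96.2361 * 7.4529 * 11.24 / 100.53096
P = 82196.56 W/m

82196.56


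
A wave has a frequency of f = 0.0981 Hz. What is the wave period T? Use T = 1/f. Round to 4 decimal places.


T = 1 / f
T = 1 / 0.0981
T = 10.1937 s

10.1937


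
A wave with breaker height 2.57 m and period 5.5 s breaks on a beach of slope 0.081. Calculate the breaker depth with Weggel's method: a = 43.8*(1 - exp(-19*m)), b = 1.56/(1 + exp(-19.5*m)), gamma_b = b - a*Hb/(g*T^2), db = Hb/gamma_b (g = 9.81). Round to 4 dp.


a = 43.8 * (1 - exp(-19 * m))
exp(-19 * 0.081) = exp(-1.5390) = 0.214596
a = 43.8 * (1 - 0.214596) = 34.400713
b = 1.56 / (1 + exp(-19.5 * m))
exp(-19.5 * 0.081) = exp(-1.5795) = 0.206078
b = 1.56 / (1 + 0.206078) = 1.293449
Hb / (g * T^2) = 2.57 / (9.81 * 5.5^2) = 2.57 / 296.7525 = 0.00866042
gamma_b = b - a * Hb/(g*T^2) = 1.293449 - 34.400713 * 0.00866042 = 0.995524
db = Hb / gamma_b = 2.57 / 0.995524
db = 2.5816 m

2.5816


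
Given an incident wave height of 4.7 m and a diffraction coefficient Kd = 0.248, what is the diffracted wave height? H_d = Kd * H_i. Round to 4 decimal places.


H_d = Kd * H_i
H_d = 0.248 * 4.7
H_d = 1.1656 m

1.1656


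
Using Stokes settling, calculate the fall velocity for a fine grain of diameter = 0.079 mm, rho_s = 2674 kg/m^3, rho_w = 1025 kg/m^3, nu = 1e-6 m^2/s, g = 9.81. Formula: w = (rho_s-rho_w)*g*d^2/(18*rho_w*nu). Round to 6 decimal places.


w = (rho_s - rho_w) * g * d^2 / (18 * rho_w * nu)
d = 0.079 mm = 0.000079 m
rho_s - rho_w = 2674 - 1025 = 1649
Numerator = 1649 * 9.81 * (0.000079)^2 = 0.000100958722
Denominator = 18 * 1025 * 1e-6 = 0.018450
w = 0.005472 m/s

0.005472


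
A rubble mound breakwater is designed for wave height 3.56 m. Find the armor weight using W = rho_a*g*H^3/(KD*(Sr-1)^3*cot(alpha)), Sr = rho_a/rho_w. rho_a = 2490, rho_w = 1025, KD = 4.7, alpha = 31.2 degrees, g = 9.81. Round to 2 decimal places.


Sr = rho_a / rho_w = 2490 / 1025 = 2.429268
(Sr - 1) = 1.429268
(Sr - 1)^3 = 2.919720
cot(31.2) = 1 / tan(31.2) = 1 / 0.605622 = 1.651196
Numerator = 2490 * 9.81 * 3.56^3 = 1102093.2650
Denominator = 4.7 * 2.919720 * 1.651196 = 22.658848
W = 1102093.2650 / 22.658848
W = 48638.54 N

48638.54


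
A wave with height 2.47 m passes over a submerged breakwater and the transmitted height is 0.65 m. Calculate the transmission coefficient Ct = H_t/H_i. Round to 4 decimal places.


Ct = H_t / H_i
Ct = 0.65 / 2.47
Ct = 0.2632

0.2632


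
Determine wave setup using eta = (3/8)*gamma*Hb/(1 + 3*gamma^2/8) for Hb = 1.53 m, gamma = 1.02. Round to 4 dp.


eta = (3/8) * gamma * Hb / (1 + 3*gamma^2/8)
Numerator = (3/8) * 1.02 * 1.53 = 0.585225
Denominator = 1 + 3*1.02^2/8 = 1 + 0.390150 = 1.390150
eta = 0.585225 / 1.390150
eta = 0.4210 m

0.4210


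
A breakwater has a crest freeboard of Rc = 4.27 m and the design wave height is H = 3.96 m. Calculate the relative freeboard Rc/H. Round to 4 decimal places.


Relative freeboard = Rc / H
= 4.27 / 3.96
= 1.0783

1.0783


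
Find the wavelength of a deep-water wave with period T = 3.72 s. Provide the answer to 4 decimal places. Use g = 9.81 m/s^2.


L0 = g * T^2 / (2 * pi)
L0 = 9.81 * 3.72^2 / (2 * pi)
L0 = 9.81 * 13.8384 / 6.28319
L0 = 135.7547 / 6.28319
L0 = 21.6060 m

21.6060


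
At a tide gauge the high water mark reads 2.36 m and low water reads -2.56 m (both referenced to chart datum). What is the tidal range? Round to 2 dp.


Tidal range = High water - Low water
Tidal range = 2.36 - (-2.56)
Tidal range = 4.92 m

4.92


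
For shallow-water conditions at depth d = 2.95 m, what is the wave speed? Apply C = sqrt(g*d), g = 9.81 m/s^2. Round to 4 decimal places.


Using the shallow-water approximation:
C = sqrt(g * d) = sqrt(9.81 * 2.95)
C = sqrt(28.9395)
C = 5.3795 m/s

5.3795


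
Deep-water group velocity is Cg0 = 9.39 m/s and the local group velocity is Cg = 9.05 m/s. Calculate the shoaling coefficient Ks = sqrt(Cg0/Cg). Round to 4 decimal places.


Ks = sqrt(Cg0 / Cg)
Ks = sqrt(9.39 / 9.05)
Ks = sqrt(1.0376)
Ks = 1.0186

1.0186


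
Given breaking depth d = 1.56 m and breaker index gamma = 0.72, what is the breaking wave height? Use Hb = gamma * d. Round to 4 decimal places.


Hb = gamma * d
Hb = 0.72 * 1.56
Hb = 1.1232 m

1.1232


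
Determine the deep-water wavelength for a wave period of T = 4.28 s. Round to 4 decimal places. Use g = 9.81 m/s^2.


L0 = g * T^2 / (2 * pi)
L0 = 9.81 * 4.28^2 / (2 * pi)
L0 = 9.81 * 18.3184 / 6.28319
L0 = 179.7035 / 6.28319
L0 = 28.6007 m

28.6007


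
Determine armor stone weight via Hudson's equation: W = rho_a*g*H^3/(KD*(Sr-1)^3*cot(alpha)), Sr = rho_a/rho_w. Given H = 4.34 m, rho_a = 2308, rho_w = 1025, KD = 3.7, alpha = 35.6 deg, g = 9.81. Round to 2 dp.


Sr = rho_a / rho_w = 2308 / 1025 = 2.251707
(Sr - 1) = 1.251707
(Sr - 1)^3 = 1.961139
cot(35.6) = 1 / tan(35.6) = 1 / 0.715930 = 1.396785
Numerator = 2308 * 9.81 * 4.34^3 = 1850861.8354
Denominator = 3.7 * 1.961139 * 1.396785 = 10.135373
W = 1850861.8354 / 10.135373
W = 182614.09 N

182614.09


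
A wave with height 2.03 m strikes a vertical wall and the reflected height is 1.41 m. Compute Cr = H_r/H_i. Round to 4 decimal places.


Cr = H_r / H_i
Cr = 1.41 / 2.03
Cr = 0.6946

0.6946


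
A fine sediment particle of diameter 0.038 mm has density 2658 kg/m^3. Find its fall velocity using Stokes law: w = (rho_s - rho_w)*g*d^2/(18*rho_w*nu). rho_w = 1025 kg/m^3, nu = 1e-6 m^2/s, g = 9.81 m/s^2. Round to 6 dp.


w = (rho_s - rho_w) * g * d^2 / (18 * rho_w * nu)
d = 0.038 mm = 0.000038 m
rho_s - rho_w = 2658 - 1025 = 1633
Numerator = 1633 * 9.81 * (0.000038)^2 = 0.000023132490
Denominator = 18 * 1025 * 1e-6 = 0.018450
w = 0.001254 m/s

0.001254


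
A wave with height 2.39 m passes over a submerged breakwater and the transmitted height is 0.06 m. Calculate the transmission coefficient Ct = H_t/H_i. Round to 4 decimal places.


Ct = H_t / H_i
Ct = 0.06 / 2.39
Ct = 0.0251

0.0251


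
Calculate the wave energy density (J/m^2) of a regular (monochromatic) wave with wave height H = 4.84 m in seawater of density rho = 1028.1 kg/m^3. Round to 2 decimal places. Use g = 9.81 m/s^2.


E = (1/8) * rho * g * H^2
E = (1/8) * 1028.1 * 9.81 * 4.84^2
E = 0.125 * 1028.1 * 9.81 * 23.4256
E = 29532.83 J/m^2

29532.83


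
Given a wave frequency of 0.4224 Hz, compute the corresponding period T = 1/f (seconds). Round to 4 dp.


T = 1 / f
T = 1 / 0.4224
T = 2.3674 s

2.3674


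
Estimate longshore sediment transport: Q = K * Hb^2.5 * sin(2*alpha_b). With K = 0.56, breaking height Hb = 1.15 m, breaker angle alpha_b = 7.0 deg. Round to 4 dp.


Q = K * Hb^2.5 * sin(2 * alpha_b)
Hb^2.5 = 1.15^2.5 = 1.418223
sin(2 * 7.0) = sin(14.0) = 0.241922
Q = 0.56 * 1.418223 * 0.241922
Q = 0.1921 m^3/s

0.1921


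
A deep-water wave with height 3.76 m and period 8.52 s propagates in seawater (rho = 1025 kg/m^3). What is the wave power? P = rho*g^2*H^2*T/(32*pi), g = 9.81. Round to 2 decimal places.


P = rho * g^2 * H^2 * T / (32 * pi)
P = 1025 * 9.81^2 * 3.76^2 * 8.52 / (32 * pi)
P = 1025 * 96.2361 * 14.1376 * 8.52 / 100.53096
P = 118189.07 W/m

118189.07


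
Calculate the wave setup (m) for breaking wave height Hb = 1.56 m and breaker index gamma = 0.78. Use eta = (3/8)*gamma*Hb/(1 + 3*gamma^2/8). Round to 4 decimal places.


eta = (3/8) * gamma * Hb / (1 + 3*gamma^2/8)
Numerator = (3/8) * 0.78 * 1.56 = 0.456300
Denominator = 1 + 3*0.78^2/8 = 1 + 0.228150 = 1.228150
eta = 0.456300 / 1.228150
eta = 0.3715 m

0.3715


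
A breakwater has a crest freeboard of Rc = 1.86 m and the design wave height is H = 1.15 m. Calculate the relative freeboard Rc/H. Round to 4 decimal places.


Relative freeboard = Rc / H
= 1.86 / 1.15
= 1.6174

1.6174


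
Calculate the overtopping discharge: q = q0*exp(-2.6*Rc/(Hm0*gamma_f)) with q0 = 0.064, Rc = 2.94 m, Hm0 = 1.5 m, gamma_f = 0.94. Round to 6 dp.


q = q0 * exp(-2.6 * Rc / (Hm0 * gamma_f))
Exponent = -2.6 * 2.94 / (1.5 * 0.94)
= -2.6 * 2.94 / 1.4100
= -5.421277
exp(-5.421277) = 0.004421
q = 0.064 * 0.004421
q = 0.000283 m^3/s/m

0.000283


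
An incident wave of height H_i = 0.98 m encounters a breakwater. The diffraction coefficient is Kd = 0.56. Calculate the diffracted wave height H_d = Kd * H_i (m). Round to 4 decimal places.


H_d = Kd * H_i
H_d = 0.56 * 0.98
H_d = 0.5488 m

0.5488


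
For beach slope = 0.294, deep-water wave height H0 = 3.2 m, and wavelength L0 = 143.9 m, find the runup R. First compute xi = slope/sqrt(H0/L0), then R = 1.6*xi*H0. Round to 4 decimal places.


xi = slope / sqrt(H0/L0)
H0/L0 = 3.2/143.9 = 0.022238
sqrt(0.022238) = 0.149123
xi = 0.294 / 0.149123 = 1.971527
R = 1.6 * xi * H0 = 1.6 * 1.971527 * 3.2
R = 10.0942 m

10.0942


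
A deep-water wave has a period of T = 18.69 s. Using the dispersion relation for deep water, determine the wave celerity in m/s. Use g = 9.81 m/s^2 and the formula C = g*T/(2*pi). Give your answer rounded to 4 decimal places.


We use the deep-water celerity formula:
C = g * T / (2 * pi)
C = 9.81 * 18.69 / (2 * 3.14159...)
C = 183.348900 / 6.283185
C = 29.1809 m/s

29.1809


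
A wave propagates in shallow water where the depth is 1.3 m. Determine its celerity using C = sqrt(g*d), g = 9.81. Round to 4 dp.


Using the shallow-water approximation:
C = sqrt(g * d) = sqrt(9.81 * 1.3)
C = sqrt(12.7530)
C = 3.5711 m/s

3.5711


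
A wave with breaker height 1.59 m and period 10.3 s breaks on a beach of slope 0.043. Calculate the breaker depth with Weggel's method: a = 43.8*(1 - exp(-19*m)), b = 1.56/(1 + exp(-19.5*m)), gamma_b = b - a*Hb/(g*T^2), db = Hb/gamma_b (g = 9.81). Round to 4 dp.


a = 43.8 * (1 - exp(-19 * m))
exp(-19 * 0.043) = exp(-0.8170) = 0.441755
a = 43.8 * (1 - 0.441755) = 24.451134
b = 1.56 / (1 + exp(-19.5 * m))
exp(-19.5 * 0.043) = exp(-0.8385) = 0.432359
b = 1.56 / (1 + 0.432359) = 1.089113
Hb / (g * T^2) = 1.59 / (9.81 * 10.3^2) = 1.59 / 1040.7429 = 0.00152775
gamma_b = b - a * Hb/(g*T^2) = 1.089113 - 24.451134 * 0.00152775 = 1.051757
db = Hb / gamma_b = 1.59 / 1.051757
db = 1.5118 m

1.5118


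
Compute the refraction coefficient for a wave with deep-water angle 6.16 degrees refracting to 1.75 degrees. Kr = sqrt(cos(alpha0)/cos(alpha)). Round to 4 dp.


Kr = sqrt(cos(alpha0) / cos(alpha))
cos(6.16) = 0.994226
cos(1.75) = 0.999534
Kr = sqrt(0.994226 / 0.999534)
Kr = sqrt(0.994690)
Kr = 0.9973

0.9973


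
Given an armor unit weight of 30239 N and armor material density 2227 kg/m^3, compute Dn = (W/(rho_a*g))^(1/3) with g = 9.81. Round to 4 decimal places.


V = W / (rho_a * g)
V = 30239 / (2227 * 9.81)
V = 30239 / 21846.87
V = 1.384134 m^3
Dn = V^(1/3) = 1.384134^(1/3)
Dn = 1.1144 m

1.1144


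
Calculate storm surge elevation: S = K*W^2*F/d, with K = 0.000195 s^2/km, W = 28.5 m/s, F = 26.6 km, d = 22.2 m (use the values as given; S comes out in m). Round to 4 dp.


S = K * W^2 * F / d
W^2 = 28.5^2 = 812.25
S = 0.000195 * 812.25 * 26.6 / 22.2
Numerator = 0.000195 * 812.25 * 26.6 = 4.213141
S = 4.213141 / 22.2 = 0.1898 m

0.1898


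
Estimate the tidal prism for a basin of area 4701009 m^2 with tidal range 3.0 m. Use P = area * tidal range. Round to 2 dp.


Tidal prism = Area * Tidal range
P = 4701009 * 3.0
P = 14103027.00 m^3

14103027.00


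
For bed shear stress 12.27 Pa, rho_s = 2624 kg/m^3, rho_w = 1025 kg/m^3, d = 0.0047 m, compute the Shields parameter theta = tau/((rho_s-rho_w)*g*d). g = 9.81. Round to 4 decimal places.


theta = tau / ((rho_s - rho_w) * g * d)
rho_s - rho_w = 2624 - 1025 = 1599
Denominator = 1599 * 9.81 * 0.0047 = 73.725093
theta = 12.27 / 73.725093
theta = 0.1664

0.1664


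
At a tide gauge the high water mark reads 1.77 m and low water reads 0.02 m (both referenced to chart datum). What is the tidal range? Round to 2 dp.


Tidal range = High water - Low water
Tidal range = 1.77 - (0.02)
Tidal range = 1.75 m

1.75


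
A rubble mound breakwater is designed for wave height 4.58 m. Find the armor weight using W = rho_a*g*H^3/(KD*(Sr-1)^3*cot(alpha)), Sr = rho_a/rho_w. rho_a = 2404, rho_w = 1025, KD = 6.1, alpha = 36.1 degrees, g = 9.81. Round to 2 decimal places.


Sr = rho_a / rho_w = 2404 / 1025 = 2.345366
(Sr - 1) = 1.345366
(Sr - 1)^3 = 2.435125
cot(36.1) = 1 / tan(36.1) = 1 / 0.729213 = 1.371342
Numerator = 2404 * 9.81 * 4.58^3 = 2265686.9580
Denominator = 6.1 * 2.435125 * 1.371342 = 20.370276
W = 2265686.9580 / 20.370276
W = 111225.15 N

111225.15


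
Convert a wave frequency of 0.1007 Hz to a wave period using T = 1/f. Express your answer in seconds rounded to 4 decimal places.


T = 1 / f
T = 1 / 0.1007
T = 9.9305 s

9.9305


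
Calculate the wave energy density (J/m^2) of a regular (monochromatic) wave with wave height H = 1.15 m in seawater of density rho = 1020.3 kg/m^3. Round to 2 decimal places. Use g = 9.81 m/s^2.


E = (1/8) * rho * g * H^2
E = (1/8) * 1020.3 * 9.81 * 1.15^2
E = 0.125 * 1020.3 * 9.81 * 1.3225
E = 1654.64 J/m^2

1654.64


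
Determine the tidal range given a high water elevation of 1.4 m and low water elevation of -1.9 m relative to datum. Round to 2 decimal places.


Tidal range = High water - Low water
Tidal range = 1.4 - (-1.9)
Tidal range = 3.30 m

3.30


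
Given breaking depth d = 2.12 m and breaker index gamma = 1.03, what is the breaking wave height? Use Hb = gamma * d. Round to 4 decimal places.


Hb = gamma * d
Hb = 1.03 * 2.12
Hb = 2.1836 m

2.1836


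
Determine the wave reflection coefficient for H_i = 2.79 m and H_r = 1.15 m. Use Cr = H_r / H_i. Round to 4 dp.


Cr = H_r / H_i
Cr = 1.15 / 2.79
Cr = 0.4122

0.4122


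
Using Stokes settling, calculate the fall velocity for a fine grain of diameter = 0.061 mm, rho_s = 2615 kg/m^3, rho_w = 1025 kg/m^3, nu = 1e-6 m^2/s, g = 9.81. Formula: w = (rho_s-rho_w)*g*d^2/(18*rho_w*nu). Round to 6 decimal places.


w = (rho_s - rho_w) * g * d^2 / (18 * rho_w * nu)
d = 0.061 mm = 0.000061 m
rho_s - rho_w = 2615 - 1025 = 1590
Numerator = 1590 * 9.81 * (0.000061)^2 = 0.000058039786
Denominator = 18 * 1025 * 1e-6 = 0.018450
w = 0.003146 m/s

0.003146


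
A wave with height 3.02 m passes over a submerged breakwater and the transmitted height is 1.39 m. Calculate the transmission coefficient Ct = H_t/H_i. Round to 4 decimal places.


Ct = H_t / H_i
Ct = 1.39 / 3.02
Ct = 0.4603

0.4603


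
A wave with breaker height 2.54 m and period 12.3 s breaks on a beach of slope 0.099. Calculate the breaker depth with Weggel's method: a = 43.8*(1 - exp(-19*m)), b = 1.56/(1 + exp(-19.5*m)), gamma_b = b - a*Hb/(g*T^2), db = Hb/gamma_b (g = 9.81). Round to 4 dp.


a = 43.8 * (1 - exp(-19 * m))
exp(-19 * 0.099) = exp(-1.8810) = 0.152438
a = 43.8 * (1 - 0.152438) = 37.123233
b = 1.56 / (1 + exp(-19.5 * m))
exp(-19.5 * 0.099) = exp(-1.9305) = 0.145076
b = 1.56 / (1 + 0.145076) = 1.362355
Hb / (g * T^2) = 2.54 / (9.81 * 12.3^2) = 2.54 / 1484.1549 = 0.00171141
gamma_b = b - a * Hb/(g*T^2) = 1.362355 - 37.123233 * 0.00171141 = 1.298822
db = Hb / gamma_b = 2.54 / 1.298822
db = 1.9556 m

1.9556


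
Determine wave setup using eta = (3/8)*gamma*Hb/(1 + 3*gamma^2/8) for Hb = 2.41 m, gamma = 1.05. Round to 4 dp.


eta = (3/8) * gamma * Hb / (1 + 3*gamma^2/8)
Numerator = (3/8) * 1.05 * 2.41 = 0.948938
Denominator = 1 + 3*1.05^2/8 = 1 + 0.413438 = 1.413438
eta = 0.948938 / 1.413438
eta = 0.6714 m

0.6714


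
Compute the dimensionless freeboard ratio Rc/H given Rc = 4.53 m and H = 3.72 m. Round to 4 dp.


Relative freeboard = Rc / H
= 4.53 / 3.72
= 1.2177

1.2177


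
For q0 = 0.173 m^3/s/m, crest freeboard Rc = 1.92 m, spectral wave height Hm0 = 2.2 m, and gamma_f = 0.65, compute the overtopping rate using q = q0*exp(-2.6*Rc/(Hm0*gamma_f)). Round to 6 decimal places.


q = q0 * exp(-2.6 * Rc / (Hm0 * gamma_f))
Exponent = -2.6 * 1.92 / (2.2 * 0.65)
= -2.6 * 1.92 / 1.4300
= -3.490909
exp(-3.490909) = 0.030473
q = 0.173 * 0.030473
q = 0.005272 m^3/s/m

0.005272


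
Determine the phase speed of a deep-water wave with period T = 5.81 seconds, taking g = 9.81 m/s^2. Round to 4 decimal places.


We use the deep-water celerity formula:
C = g * T / (2 * pi)
C = 9.81 * 5.81 / (2 * 3.14159...)
C = 56.996100 / 6.283185
C = 9.0712 m/s

9.0712


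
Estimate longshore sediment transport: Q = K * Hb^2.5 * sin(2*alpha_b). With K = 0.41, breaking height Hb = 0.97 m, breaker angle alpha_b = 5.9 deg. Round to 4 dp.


Q = K * Hb^2.5 * sin(2 * alpha_b)
Hb^2.5 = 0.97^2.5 = 0.926679
sin(2 * 5.9) = sin(11.8) = 0.204496
Q = 0.41 * 0.926679 * 0.204496
Q = 0.0777 m^3/s

0.0777


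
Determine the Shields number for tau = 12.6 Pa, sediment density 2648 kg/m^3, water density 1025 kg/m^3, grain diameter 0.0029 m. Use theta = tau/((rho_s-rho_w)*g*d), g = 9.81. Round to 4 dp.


theta = tau / ((rho_s - rho_w) * g * d)
rho_s - rho_w = 2648 - 1025 = 1623
Denominator = 1623 * 9.81 * 0.0029 = 46.172727
theta = 12.6 / 46.172727
theta = 0.2729

0.2729


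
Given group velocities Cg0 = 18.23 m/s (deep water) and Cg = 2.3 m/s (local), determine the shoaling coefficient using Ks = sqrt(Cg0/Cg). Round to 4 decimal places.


Ks = sqrt(Cg0 / Cg)
Ks = sqrt(18.23 / 2.3)
Ks = sqrt(7.9261)
Ks = 2.8153

2.8153


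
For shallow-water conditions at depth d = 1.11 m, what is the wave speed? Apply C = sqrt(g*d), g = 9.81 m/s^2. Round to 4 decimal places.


Using the shallow-water approximation:
C = sqrt(g * d) = sqrt(9.81 * 1.11)
C = sqrt(10.8891)
C = 3.2999 m/s

3.2999


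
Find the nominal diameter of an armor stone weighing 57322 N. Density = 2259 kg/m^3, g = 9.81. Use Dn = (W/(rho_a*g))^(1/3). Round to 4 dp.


V = W / (rho_a * g)
V = 57322 / (2259 * 9.81)
V = 57322 / 22160.79
V = 2.586641 m^3
Dn = V^(1/3) = 2.586641^(1/3)
Dn = 1.3727 m

1.3727


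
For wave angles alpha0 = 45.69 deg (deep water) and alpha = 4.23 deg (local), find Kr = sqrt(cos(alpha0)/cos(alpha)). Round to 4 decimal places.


Kr = sqrt(cos(alpha0) / cos(alpha))
cos(45.69) = 0.698540
cos(4.23) = 0.997276
Kr = sqrt(0.698540 / 0.997276)
Kr = sqrt(0.700448)
Kr = 0.8369

0.8369


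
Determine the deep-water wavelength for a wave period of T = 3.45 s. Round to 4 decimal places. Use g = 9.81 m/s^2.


L0 = g * T^2 / (2 * pi)
L0 = 9.81 * 3.45^2 / (2 * pi)
L0 = 9.81 * 11.9025 / 6.28319
L0 = 116.7635 / 6.28319
L0 = 18.5835 m

18.5835


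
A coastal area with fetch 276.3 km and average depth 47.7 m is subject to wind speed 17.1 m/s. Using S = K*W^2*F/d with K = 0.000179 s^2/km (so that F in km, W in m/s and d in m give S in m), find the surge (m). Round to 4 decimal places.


S = K * W^2 * F / d
W^2 = 17.1^2 = 292.41
S = 0.000179 * 292.41 * 276.3 / 47.7
Numerator = 0.000179 * 292.41 * 276.3 = 14.461926
S = 14.461926 / 47.7 = 0.3032 m

0.3032


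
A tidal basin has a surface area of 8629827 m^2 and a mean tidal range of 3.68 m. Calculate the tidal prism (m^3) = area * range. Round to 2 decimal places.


Tidal prism = Area * Tidal range
P = 8629827 * 3.68
P = 31757763.36 m^3

31757763.36


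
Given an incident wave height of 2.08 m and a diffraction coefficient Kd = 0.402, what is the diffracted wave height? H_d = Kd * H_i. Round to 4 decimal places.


H_d = Kd * H_i
H_d = 0.402 * 2.08
H_d = 0.8362 m

0.8362


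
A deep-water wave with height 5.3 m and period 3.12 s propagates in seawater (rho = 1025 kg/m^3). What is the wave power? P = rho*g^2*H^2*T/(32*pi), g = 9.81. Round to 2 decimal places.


P = rho * g^2 * H^2 * T / (32 * pi)
P = 1025 * 9.81^2 * 5.3^2 * 3.12 / (32 * pi)
P = 1025 * 96.2361 * 28.0900 * 3.12 / 100.53096
P = 85994.04 W/m

85994.04


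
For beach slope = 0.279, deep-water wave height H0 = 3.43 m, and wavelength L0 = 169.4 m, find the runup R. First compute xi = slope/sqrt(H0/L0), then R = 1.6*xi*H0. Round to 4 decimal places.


xi = slope / sqrt(H0/L0)
H0/L0 = 3.43/169.4 = 0.020248
sqrt(0.020248) = 0.142295
xi = 0.279 / 0.142295 = 1.960712
R = 1.6 * xi * H0 = 1.6 * 1.960712 * 3.43
R = 10.7604 m

10.7604


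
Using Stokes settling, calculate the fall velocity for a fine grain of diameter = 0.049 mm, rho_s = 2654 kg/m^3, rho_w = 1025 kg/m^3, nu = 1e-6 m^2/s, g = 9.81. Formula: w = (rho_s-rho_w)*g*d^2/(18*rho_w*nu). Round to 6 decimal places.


w = (rho_s - rho_w) * g * d^2 / (18 * rho_w * nu)
d = 0.049 mm = 0.000049 m
rho_s - rho_w = 2654 - 1025 = 1629
Numerator = 1629 * 9.81 * (0.000049)^2 = 0.000038369156
Denominator = 18 * 1025 * 1e-6 = 0.018450
w = 0.002080 m/s

0.002080


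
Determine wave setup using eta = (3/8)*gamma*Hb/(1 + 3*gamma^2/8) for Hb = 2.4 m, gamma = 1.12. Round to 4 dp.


eta = (3/8) * gamma * Hb / (1 + 3*gamma^2/8)
Numerator = (3/8) * 1.12 * 2.4 = 1.008000
Denominator = 1 + 3*1.12^2/8 = 1 + 0.470400 = 1.470400
eta = 1.008000 / 1.470400
eta = 0.6855 m

0.6855


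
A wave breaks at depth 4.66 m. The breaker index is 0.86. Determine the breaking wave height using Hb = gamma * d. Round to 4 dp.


Hb = gamma * d
Hb = 0.86 * 4.66
Hb = 4.0076 m

4.0076


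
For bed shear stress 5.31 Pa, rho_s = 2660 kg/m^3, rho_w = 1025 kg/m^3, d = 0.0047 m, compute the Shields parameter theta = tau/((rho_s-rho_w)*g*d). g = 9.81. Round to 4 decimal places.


theta = tau / ((rho_s - rho_w) * g * d)
rho_s - rho_w = 2660 - 1025 = 1635
Denominator = 1635 * 9.81 * 0.0047 = 75.384945
theta = 5.31 / 75.384945
theta = 0.0704

0.0704


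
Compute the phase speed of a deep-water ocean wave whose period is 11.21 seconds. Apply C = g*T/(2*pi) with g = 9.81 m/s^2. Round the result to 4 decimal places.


We use the deep-water celerity formula:
C = g * T / (2 * pi)
C = 9.81 * 11.21 / (2 * 3.14159...)
C = 109.970100 / 6.283185
C = 17.5023 m/s

17.5023


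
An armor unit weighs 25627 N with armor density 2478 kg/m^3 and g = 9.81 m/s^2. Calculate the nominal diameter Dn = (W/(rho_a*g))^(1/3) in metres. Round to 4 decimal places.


V = W / (rho_a * g)
V = 25627 / (2478 * 9.81)
V = 25627 / 24309.18
V = 1.054211 m^3
Dn = V^(1/3) = 1.054211^(1/3)
Dn = 1.0178 m

1.0178


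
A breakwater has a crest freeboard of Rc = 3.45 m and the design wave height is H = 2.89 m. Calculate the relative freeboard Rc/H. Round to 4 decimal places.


Relative freeboard = Rc / H
= 3.45 / 2.89
= 1.1938

1.1938


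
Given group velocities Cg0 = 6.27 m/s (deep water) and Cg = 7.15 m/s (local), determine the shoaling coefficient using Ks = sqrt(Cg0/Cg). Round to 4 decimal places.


Ks = sqrt(Cg0 / Cg)
Ks = sqrt(6.27 / 7.15)
Ks = sqrt(0.8769)
Ks = 0.9364

0.9364


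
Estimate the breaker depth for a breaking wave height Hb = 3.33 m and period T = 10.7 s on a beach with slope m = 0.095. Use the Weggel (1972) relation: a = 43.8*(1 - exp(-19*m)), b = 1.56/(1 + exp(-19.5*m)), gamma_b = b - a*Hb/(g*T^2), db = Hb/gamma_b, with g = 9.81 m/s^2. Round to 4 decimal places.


a = 43.8 * (1 - exp(-19 * m))
exp(-19 * 0.095) = exp(-1.8050) = 0.164474
a = 43.8 * (1 - 0.164474) = 36.596019
b = 1.56 / (1 + exp(-19.5 * m))
exp(-19.5 * 0.095) = exp(-1.8525) = 0.156845
b = 1.56 / (1 + 0.156845) = 1.348496
Hb / (g * T^2) = 3.33 / (9.81 * 10.7^2) = 3.33 / 1123.1469 = 0.00296488
gamma_b = b - a * Hb/(g*T^2) = 1.348496 - 36.596019 * 0.00296488 = 1.239993
db = Hb / gamma_b = 3.33 / 1.239993
db = 2.6855 m

2.6855


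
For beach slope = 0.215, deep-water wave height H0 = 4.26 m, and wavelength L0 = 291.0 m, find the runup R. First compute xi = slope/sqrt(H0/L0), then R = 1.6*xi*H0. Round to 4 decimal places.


xi = slope / sqrt(H0/L0)
H0/L0 = 4.26/291.0 = 0.014639
sqrt(0.014639) = 0.120992
xi = 0.215 / 0.120992 = 1.776970
R = 1.6 * xi * H0 = 1.6 * 1.776970 * 4.26
R = 12.1118 m

12.1118


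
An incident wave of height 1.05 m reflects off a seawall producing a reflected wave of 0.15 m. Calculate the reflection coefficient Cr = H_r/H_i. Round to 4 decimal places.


Cr = H_r / H_i
Cr = 0.15 / 1.05
Cr = 0.1429

0.1429


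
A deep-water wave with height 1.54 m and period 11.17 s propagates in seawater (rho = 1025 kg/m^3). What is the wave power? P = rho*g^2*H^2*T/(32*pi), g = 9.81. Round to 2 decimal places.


P = rho * g^2 * H^2 * T / (32 * pi)
P = 1025 * 9.81^2 * 1.54^2 * 11.17 / (32 * pi)
P = 1025 * 96.2361 * 2.3716 * 11.17 / 100.53096
P = 25993.01 W/m

25993.01


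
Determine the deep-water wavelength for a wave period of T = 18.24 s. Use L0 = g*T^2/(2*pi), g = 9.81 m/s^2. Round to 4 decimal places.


L0 = g * T^2 / (2 * pi)
L0 = 9.81 * 18.24^2 / (2 * pi)
L0 = 9.81 * 332.6976 / 6.28319
L0 = 3263.7635 / 6.28319
L0 = 519.4441 m

519.4441


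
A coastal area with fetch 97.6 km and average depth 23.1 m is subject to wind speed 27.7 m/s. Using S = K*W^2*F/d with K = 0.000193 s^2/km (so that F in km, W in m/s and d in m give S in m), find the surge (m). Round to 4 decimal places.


S = K * W^2 * F / d
W^2 = 27.7^2 = 767.29
S = 0.000193 * 767.29 * 97.6 / 23.1
Numerator = 0.000193 * 767.29 * 97.6 = 14.453288
S = 14.453288 / 23.1 = 0.6257 m

0.6257


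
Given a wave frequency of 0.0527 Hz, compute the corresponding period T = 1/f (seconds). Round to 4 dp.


T = 1 / f
T = 1 / 0.0527
T = 18.9753 s

18.9753


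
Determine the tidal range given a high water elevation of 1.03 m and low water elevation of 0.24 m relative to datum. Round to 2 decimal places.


Tidal range = High water - Low water
Tidal range = 1.03 - (0.24)
Tidal range = 0.79 m

0.79


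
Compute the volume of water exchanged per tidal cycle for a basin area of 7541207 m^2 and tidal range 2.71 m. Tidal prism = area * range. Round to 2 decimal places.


Tidal prism = Area * Tidal range
P = 7541207 * 2.71
P = 20436670.97 m^3

20436670.97


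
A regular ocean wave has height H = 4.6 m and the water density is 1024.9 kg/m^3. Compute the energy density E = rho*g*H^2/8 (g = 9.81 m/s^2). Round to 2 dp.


E = (1/8) * rho * g * H^2
E = (1/8) * 1024.9 * 9.81 * 4.6^2
E = 0.125 * 1024.9 * 9.81 * 21.1600
E = 26593.54 J/m^2

26593.54


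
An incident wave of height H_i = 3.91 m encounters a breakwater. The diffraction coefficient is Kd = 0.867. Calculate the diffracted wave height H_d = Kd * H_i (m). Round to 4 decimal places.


H_d = Kd * H_i
H_d = 0.867 * 3.91
H_d = 3.3900 m

3.3900


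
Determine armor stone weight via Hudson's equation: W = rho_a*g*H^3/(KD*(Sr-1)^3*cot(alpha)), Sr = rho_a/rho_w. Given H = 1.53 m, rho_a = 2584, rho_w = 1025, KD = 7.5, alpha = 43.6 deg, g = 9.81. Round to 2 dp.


Sr = rho_a / rho_w = 2584 / 1025 = 2.520976
(Sr - 1) = 1.520976
(Sr - 1)^3 = 3.518574
cot(43.6) = 1 / tan(43.6) = 1 / 0.952287 = 1.050103
Numerator = 2584 * 9.81 * 1.53^3 = 90789.5386
Denominator = 7.5 * 3.518574 * 1.050103 = 27.711504
W = 90789.5386 / 27.711504
W = 3276.24 N

3276.24


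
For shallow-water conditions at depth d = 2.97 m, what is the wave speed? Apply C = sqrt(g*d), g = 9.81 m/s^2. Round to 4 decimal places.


Using the shallow-water approximation:
C = sqrt(g * d) = sqrt(9.81 * 2.97)
C = sqrt(29.1357)
C = 5.3977 m/s

5.3977


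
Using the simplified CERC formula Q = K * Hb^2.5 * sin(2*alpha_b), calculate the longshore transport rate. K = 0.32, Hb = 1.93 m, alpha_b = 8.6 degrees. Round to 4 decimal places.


Q = K * Hb^2.5 * sin(2 * alpha_b)
Hb^2.5 = 1.93^2.5 = 5.174796
sin(2 * 8.6) = sin(17.2) = 0.295708
Q = 0.32 * 5.174796 * 0.295708
Q = 0.4897 m^3/s

0.4897


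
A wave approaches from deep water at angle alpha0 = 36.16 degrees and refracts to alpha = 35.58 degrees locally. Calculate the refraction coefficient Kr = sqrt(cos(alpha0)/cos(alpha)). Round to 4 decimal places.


Kr = sqrt(cos(alpha0) / cos(alpha))
cos(36.16) = 0.807372
cos(35.58) = 0.813304
Kr = sqrt(0.807372 / 0.813304)
Kr = sqrt(0.992707)
Kr = 0.9963

0.9963


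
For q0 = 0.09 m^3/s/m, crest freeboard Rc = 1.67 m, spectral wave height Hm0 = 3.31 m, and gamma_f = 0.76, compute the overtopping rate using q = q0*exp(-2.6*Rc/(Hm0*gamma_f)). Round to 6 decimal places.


q = q0 * exp(-2.6 * Rc / (Hm0 * gamma_f))
Exponent = -2.6 * 1.67 / (3.31 * 0.76)
= -2.6 * 1.67 / 2.5156
= -1.726030
exp(-1.726030) = 0.177990
q = 0.09 * 0.177990
q = 0.016019 m^3/s/m

0.016019


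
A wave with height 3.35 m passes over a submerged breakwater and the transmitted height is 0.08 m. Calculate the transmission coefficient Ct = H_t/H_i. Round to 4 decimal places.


Ct = H_t / H_i
Ct = 0.08 / 3.35
Ct = 0.0239

0.0239


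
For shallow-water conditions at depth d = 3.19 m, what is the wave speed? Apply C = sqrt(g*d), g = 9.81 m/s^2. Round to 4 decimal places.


Using the shallow-water approximation:
C = sqrt(g * d) = sqrt(9.81 * 3.19)
C = sqrt(31.2939)
C = 5.5941 m/s

5.5941


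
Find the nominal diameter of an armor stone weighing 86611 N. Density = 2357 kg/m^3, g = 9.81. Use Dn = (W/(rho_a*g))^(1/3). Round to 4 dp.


V = W / (rho_a * g)
V = 86611 / (2357 * 9.81)
V = 86611 / 23122.17
V = 3.745799 m^3
Dn = V^(1/3) = 3.745799^(1/3)
Dn = 1.5530 m

1.5530


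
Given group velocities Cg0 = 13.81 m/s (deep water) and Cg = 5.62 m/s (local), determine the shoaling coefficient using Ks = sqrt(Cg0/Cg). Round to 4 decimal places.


Ks = sqrt(Cg0 / Cg)
Ks = sqrt(13.81 / 5.62)
Ks = sqrt(2.4573)
Ks = 1.5676

1.5676


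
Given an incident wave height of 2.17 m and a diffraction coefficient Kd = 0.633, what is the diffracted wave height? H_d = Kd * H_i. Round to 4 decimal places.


H_d = Kd * H_i
H_d = 0.633 * 2.17
H_d = 1.3736 m

1.3736


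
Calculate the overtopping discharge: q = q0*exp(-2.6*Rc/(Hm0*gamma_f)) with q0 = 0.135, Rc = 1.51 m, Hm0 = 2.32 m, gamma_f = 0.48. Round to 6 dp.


q = q0 * exp(-2.6 * Rc / (Hm0 * gamma_f))
Exponent = -2.6 * 1.51 / (2.32 * 0.48)
= -2.6 * 1.51 / 1.1136
= -3.525503
exp(-3.525503) = 0.029437
q = 0.135 * 0.029437
q = 0.003974 m^3/s/m

0.003974


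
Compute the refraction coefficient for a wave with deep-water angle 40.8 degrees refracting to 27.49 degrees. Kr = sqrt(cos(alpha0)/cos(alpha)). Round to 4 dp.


Kr = sqrt(cos(alpha0) / cos(alpha))
cos(40.8) = 0.756995
cos(27.49) = 0.887091
Kr = sqrt(0.756995 / 0.887091)
Kr = sqrt(0.853345)
Kr = 0.9238

0.9238


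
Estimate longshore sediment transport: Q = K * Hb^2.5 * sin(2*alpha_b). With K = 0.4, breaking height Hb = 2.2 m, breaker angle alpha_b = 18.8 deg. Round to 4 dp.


Q = K * Hb^2.5 * sin(2 * alpha_b)
Hb^2.5 = 2.2^2.5 = 7.178880
sin(2 * 18.8) = sin(37.6) = 0.610145
Q = 0.4 * 7.178880 * 0.610145
Q = 1.7521 m^3/s

1.7521


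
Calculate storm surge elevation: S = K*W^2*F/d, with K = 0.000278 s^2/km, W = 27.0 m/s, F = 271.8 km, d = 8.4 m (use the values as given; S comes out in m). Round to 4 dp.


S = K * W^2 * F / d
W^2 = 27.0^2 = 729.00
S = 0.000278 * 729.00 * 271.8 / 8.4
Numerator = 0.000278 * 729.00 * 271.8 = 55.083532
S = 55.083532 / 8.4 = 6.5576 m

6.5576


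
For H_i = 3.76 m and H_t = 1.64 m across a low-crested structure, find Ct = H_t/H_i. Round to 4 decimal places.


Ct = H_t / H_i
Ct = 1.64 / 3.76
Ct = 0.4362

0.4362


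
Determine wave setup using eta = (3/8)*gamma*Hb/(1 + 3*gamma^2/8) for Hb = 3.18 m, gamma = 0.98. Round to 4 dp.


eta = (3/8) * gamma * Hb / (1 + 3*gamma^2/8)
Numerator = (3/8) * 0.98 * 3.18 = 1.168650
Denominator = 1 + 3*0.98^2/8 = 1 + 0.360150 = 1.360150
eta = 1.168650 / 1.360150
eta = 0.8592 m

0.8592


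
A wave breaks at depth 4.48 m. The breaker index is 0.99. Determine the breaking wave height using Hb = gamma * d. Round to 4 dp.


Hb = gamma * d
Hb = 0.99 * 4.48
Hb = 4.4352 m

4.4352


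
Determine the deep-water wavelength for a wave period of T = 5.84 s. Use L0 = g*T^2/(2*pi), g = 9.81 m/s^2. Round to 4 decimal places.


L0 = g * T^2 / (2 * pi)
L0 = 9.81 * 5.84^2 / (2 * pi)
L0 = 9.81 * 34.1056 / 6.28319
L0 = 334.5759 / 6.28319
L0 = 53.2494 m

53.2494


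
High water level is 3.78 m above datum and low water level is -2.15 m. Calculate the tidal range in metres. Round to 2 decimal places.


Tidal range = High water - Low water
Tidal range = 3.78 - (-2.15)
Tidal range = 5.93 m

5.93


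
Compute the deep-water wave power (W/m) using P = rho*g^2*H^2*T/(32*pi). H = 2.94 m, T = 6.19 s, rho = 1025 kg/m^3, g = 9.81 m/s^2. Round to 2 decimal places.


P = rho * g^2 * H^2 * T / (32 * pi)
P = 1025 * 9.81^2 * 2.94^2 * 6.19 / (32 * pi)
P = 1025 * 96.2361 * 8.6436 * 6.19 / 100.53096
P = 52498.55 W/m

52498.55


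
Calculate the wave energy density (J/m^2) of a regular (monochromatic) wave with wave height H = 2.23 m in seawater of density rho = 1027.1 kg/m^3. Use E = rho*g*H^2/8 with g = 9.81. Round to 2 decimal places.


E = (1/8) * rho * g * H^2
E = (1/8) * 1027.1 * 9.81 * 2.23^2
E = 0.125 * 1027.1 * 9.81 * 4.9729
E = 6263.27 J/m^2

6263.27


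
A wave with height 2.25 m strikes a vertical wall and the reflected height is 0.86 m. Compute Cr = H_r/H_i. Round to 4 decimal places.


Cr = H_r / H_i
Cr = 0.86 / 2.25
Cr = 0.3822

0.3822


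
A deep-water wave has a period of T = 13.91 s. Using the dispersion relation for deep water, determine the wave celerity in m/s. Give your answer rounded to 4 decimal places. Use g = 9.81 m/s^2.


We use the deep-water celerity formula:
C = g * T / (2 * pi)
C = 9.81 * 13.91 / (2 * 3.14159...)
C = 136.457100 / 6.283185
C = 21.7178 m/s

21.7178


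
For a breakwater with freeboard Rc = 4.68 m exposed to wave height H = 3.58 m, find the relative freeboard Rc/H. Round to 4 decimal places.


Relative freeboard = Rc / H
= 4.68 / 3.58
= 1.3073

1.3073


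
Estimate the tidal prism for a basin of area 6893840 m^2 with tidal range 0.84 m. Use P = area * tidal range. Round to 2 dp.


Tidal prism = Area * Tidal range
P = 6893840 * 0.84
P = 5790825.60 m^3

5790825.60


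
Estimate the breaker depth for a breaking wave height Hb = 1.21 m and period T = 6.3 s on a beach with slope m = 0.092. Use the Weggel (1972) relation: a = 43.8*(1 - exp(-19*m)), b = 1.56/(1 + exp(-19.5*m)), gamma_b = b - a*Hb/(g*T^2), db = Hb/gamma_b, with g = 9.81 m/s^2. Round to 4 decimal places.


a = 43.8 * (1 - exp(-19 * m))
exp(-19 * 0.092) = exp(-1.7480) = 0.174122
a = 43.8 * (1 - 0.174122) = 36.173463
b = 1.56 / (1 + exp(-19.5 * m))
exp(-19.5 * 0.092) = exp(-1.7940) = 0.166294
b = 1.56 / (1 + 0.166294) = 1.337571
Hb / (g * T^2) = 1.21 / (9.81 * 6.3^2) = 1.21 / 389.3589 = 0.00310767
gamma_b = b - a * Hb/(g*T^2) = 1.337571 - 36.173463 * 0.00310767 = 1.225155
db = Hb / gamma_b = 1.21 / 1.225155
db = 0.9876 m

0.9876


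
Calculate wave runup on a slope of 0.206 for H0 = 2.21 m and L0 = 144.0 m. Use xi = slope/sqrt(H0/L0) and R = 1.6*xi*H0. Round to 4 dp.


xi = slope / sqrt(H0/L0)
H0/L0 = 2.21/144.0 = 0.015347
sqrt(0.015347) = 0.123884
xi = 0.206 / 0.123884 = 1.662847
R = 1.6 * xi * H0 = 1.6 * 1.662847 * 2.21
R = 5.8798 m

5.8798
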